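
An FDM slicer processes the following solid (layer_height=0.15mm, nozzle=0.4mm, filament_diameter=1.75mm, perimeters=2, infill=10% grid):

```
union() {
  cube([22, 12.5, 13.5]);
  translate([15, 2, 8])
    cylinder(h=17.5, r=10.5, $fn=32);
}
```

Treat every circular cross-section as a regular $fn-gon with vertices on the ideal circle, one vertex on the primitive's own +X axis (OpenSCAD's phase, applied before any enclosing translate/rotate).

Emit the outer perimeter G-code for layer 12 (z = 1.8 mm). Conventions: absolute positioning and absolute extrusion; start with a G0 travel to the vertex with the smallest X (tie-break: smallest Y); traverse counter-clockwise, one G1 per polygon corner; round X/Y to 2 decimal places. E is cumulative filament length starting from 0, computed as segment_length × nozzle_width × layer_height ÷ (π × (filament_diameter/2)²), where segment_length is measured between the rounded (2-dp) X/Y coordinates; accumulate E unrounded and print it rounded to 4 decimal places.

At z = 1.8 mm: the cube (footprint 22×12.5) is included at this height; the cylinder at (15, 2) is not intersected at this z (z outside [8, 25.5]); Combining (union): only the 22×12.5 cube is present, so the union is just that shape — 1 connected region. The outline is a single polygon with 4 vertices. Extrusion per mm of travel: 0.4 × 0.15 / (π × 0.875²) = 0.024945. Accumulating E over each segment gives final E = 1.7212.

G0 X0.00 Y0.00 Z1.80
G1 X22.00 Y0.00 E0.5488
G1 X22.00 Y12.50 E0.8606
G1 X0.00 Y12.50 E1.4094
G1 X0.00 Y0.00 E1.7212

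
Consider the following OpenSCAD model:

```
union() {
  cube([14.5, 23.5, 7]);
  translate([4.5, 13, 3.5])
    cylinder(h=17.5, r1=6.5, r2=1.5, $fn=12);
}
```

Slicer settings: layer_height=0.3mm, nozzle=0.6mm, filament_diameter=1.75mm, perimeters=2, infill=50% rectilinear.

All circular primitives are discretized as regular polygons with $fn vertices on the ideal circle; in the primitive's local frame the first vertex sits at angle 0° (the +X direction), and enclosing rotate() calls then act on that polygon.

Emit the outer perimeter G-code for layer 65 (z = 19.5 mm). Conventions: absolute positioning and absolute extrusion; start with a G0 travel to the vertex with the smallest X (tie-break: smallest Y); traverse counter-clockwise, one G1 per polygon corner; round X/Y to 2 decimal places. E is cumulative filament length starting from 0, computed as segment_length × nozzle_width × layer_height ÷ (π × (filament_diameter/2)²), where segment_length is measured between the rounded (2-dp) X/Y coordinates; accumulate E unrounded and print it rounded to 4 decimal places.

G0 X2.57 Y13.00 Z19.50
G1 X2.83 Y12.04 E0.0744
G1 X3.54 Y11.33 E0.1496
G1 X4.50 Y11.07 E0.2240
G1 X5.46 Y11.33 E0.2984
G1 X6.17 Y12.04 E0.3736
G1 X6.43 Y13.00 E0.4480
G1 X6.17 Y13.96 E0.5224
G1 X5.46 Y14.67 E0.5976
G1 X4.50 Y14.93 E0.6720
G1 X3.54 Y14.67 E0.7464
G1 X2.83 Y13.96 E0.8216
G1 X2.57 Y13.00 E0.8960

At z = 19.5 mm: the cube is absent (z outside [0, 7]); the cone at (4.5, 13): at t=0.914 of its height the radius interpolates to r₁+(r₂−r₁)t = 1.929, giving a regular 12-gon of that circumradius; Combining (union): only the cone at (4.5, 13) is present, so the union is just that shape — 1 connected region. The outline is a single polygon with 12 vertices. Extrusion per mm of travel: 0.6 × 0.3 / (π × 0.875²) = 0.074835. Accumulating E over each segment gives final E = 0.8960.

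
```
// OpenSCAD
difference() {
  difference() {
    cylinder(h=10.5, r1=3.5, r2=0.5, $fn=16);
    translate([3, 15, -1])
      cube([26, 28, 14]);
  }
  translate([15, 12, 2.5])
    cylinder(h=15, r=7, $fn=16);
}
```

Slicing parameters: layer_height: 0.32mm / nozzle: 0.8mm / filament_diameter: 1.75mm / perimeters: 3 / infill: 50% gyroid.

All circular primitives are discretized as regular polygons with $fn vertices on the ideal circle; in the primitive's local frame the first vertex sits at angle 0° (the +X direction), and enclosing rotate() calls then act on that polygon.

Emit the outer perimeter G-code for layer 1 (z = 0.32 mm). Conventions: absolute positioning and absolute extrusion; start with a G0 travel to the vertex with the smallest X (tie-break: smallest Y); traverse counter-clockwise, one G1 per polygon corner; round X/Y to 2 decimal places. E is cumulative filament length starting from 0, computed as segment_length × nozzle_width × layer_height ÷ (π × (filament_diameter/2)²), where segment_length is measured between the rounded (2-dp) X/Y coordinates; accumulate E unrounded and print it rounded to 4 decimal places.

G0 X-3.41 Y0.00 Z0.32
G1 X-3.15 Y-1.30 E0.1411
G1 X-2.41 Y-2.41 E0.2831
G1 X-1.30 Y-3.15 E0.4251
G1 X0.00 Y-3.41 E0.5662
G1 X1.30 Y-3.15 E0.7073
G1 X2.41 Y-2.41 E0.8493
G1 X3.15 Y-1.30 E0.9913
G1 X3.41 Y0.00 E1.1324
G1 X3.15 Y1.30 E1.2735
G1 X2.41 Y2.41 E1.4154
G1 X1.30 Y3.15 E1.5574
G1 X0.00 Y3.41 E1.6985
G1 X-1.30 Y3.15 E1.8396
G1 X-2.41 Y2.41 E1.9816
G1 X-3.15 Y1.30 E2.1236
G1 X-3.41 Y0.00 E2.2647

At z = 0.32 mm: the cone contributes a regular 16-gon of circumradius 3.409 (interpolated between r1=3.5 and r2=0.5 at t=0.030); the 26×28 cube at (3, 15) contributes its full rectangle; Taking the first minus the rest: starting from the cone, the 26×28 cube at (3, 15) misses the remaining region (no effect) — 1 connected region; the cylinder at (15, 12) does not reach this height (z outside [2.5, 17.5]); Subtracting the remaining from the first: none of the subtracted shapes is present at this height, so that combined region is unchanged — 1 connected region. The outline is a single polygon with 16 vertices. Extrusion per mm of travel: 0.8 × 0.32 / (π × 0.875²) = 0.106432. Accumulating E over each segment gives final E = 2.2647.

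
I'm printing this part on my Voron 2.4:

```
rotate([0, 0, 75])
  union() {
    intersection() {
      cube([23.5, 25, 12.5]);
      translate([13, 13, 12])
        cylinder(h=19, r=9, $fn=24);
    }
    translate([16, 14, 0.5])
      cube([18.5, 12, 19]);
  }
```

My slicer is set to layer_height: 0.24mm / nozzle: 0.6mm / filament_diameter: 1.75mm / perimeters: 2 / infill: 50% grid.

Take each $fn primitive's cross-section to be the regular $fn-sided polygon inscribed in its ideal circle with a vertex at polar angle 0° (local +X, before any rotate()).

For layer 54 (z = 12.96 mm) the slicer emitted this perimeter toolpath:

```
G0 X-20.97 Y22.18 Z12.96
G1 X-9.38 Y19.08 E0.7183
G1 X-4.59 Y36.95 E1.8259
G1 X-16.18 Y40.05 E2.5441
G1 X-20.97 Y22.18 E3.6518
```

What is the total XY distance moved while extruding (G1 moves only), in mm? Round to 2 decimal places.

Sum the Euclidean lengths of each G1 segment: total = 61.00 mm.

61.00 mm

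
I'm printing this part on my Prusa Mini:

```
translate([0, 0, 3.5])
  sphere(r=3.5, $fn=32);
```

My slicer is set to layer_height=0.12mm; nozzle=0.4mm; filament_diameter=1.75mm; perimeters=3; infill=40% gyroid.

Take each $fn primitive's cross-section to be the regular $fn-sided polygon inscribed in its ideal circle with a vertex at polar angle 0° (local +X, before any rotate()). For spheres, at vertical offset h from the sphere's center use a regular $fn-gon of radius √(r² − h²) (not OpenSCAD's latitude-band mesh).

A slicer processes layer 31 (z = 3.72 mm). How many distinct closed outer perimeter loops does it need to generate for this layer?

At z = 3.72 mm: the sphere: section is a regular 32-gon, circumradius = √(r²−h²) = √(3.5²−0.22²) = 3.493. The result has 1 disconnected region.

1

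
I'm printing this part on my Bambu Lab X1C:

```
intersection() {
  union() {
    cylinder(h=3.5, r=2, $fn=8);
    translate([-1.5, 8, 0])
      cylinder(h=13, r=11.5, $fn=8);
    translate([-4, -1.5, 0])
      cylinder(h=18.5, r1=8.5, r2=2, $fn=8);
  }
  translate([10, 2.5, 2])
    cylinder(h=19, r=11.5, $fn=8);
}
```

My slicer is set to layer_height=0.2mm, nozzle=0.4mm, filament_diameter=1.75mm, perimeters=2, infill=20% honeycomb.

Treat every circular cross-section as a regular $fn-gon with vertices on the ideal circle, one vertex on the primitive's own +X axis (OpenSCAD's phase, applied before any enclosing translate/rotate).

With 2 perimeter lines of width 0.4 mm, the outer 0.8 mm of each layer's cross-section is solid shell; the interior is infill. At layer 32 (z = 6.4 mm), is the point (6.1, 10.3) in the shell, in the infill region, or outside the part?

infill

At z = 6.4 mm: the cylinder does not reach this height (z outside [0, 3.5]); the cylinder at (-1.5, 8): section is a regular 8-gon, circumradius r=11.5; the cone at (-4, -1.5) (r1=8.5→r2=2) has section circumradius 6.251 here — a regular 8-gon; Combining (union): the regions partially overlap (shared area 61.91 mm²), so overlapping operands fuse into one piece — 1 connected region; the r=11.5 cylinder at (10, 2.5) contributes a regular 8-gon of circumradius 11.5; Keeping only the common overlap: the r=11.5 cylinder at (10, 2.5) partially overlaps the result so far; clipping to the common part keeps 112.21 mm² — 1 connected region. Overall, the cross-section is a single solid region. The nearest boundary edge runs (1.87, 10.63)→(7.88, 13.12); distance from the point to it = 1.93 mm. The point is inside the cross-section and 1.93 mm from the nearest boundary — more than the 0.8 mm shell width (2 × 0.4), so it's in the infill interior.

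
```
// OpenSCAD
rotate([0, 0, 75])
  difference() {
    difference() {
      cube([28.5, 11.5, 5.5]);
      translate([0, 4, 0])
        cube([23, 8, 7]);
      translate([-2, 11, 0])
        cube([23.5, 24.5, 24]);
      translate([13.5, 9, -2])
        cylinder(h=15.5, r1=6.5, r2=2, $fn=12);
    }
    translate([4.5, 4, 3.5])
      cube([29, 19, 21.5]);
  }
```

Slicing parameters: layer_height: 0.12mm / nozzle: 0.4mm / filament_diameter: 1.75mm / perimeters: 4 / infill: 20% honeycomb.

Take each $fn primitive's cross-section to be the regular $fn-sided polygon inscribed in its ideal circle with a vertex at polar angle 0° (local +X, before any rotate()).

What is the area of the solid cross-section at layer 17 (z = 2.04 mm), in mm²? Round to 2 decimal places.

154.85 mm²

At z = 2.04 mm: the cube is present — its section is the full 28.5×11.5 rectangle (area 327.75 mm²); the cube at (0, 4) is present — its section is the full 23×8 rectangle (area 184.00 mm²); the cube at (-2, 11) (footprint 23.5×24.5) is included at this height (area 575.75 mm²); the cone at (13.5, 9) contributes a regular 12-gon of circumradius 5.327 (interpolated between r1=6.5 and r2=2 at t=0.261) (area = (12/2)·5.327²·sin(360°/12) = 85.13 mm²); Taking the first minus the rest: starting from the 28.5×11.5 cube (327.75 mm²), the 23×8 cube at (0, 4) partially overlaps it — only the 172.50 mm² overlap (of its 184.00 mm²) is removed, clipping the outline; the 23.5×24.5 cube at (-2, 11) misses the remaining region (no effect); the cone at (13.5, 9) partially overlaps it — only the 0.40 mm² overlap (of its 85.13 mm²) is removed, clipping the outline — area = 154.85 mm²; the cube at (4.5, 4) does not reach this height (z outside [3.5, 25]); Taking the first minus the rest: none of the subtracted shapes is present at this height, so the result so far is unchanged — area = 154.85 mm²; (whole slice rotated 75° about Z — lengths, areas and connectivity unchanged). Overall, the cross-section is a single solid region. Net area = 154.85 mm².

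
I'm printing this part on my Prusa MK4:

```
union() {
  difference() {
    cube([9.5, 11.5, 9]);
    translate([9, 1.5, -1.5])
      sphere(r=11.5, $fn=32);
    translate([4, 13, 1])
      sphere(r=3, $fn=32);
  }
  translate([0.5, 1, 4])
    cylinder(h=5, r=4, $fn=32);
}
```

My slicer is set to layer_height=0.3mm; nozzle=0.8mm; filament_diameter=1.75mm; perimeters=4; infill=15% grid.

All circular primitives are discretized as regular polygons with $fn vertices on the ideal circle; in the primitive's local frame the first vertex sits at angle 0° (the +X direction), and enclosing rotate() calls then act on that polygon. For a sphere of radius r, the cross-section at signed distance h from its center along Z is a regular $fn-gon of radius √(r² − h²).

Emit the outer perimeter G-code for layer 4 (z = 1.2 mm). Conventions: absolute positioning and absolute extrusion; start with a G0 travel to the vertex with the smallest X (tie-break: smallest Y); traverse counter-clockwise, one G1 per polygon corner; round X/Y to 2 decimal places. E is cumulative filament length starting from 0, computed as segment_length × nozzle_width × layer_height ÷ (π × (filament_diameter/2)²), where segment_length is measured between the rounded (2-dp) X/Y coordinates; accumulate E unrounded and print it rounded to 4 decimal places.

G0 X0.00 Y8.07 Z1.20
G1 X1.10 Y9.40 E0.1722
G1 X2.40 Y10.48 E0.3409
G1 X2.34 Y10.51 E0.3475
G1 X1.88 Y10.88 E0.4065
G1 X1.51 Y11.34 E0.4654
G1 X1.42 Y11.50 E0.4837
G1 X0.00 Y11.50 E0.6254
G1 X0.00 Y8.07 E0.9676

At z = 1.2 mm: the cube is present — its section is the full 9.5×11.5 rectangle; the r=11.5 sphere at (9, 1.5) slices to a regular 32-gon of circumradius 11.179 (√(r²−h²) with h=2.7 from center); the r=3 sphere at (4, 13) contributes a regular 32-gon of circumradius √(3²−0.2²) = 2.993; After the difference (first − rest): starting from the 9.5×11.5 cube, the r=11.5 sphere at (9, 1.5) partially overlaps it — only the 103.39 mm² overlap (of its 390.06 mm²) is removed, clipping the outline; the r=3 sphere at (4, 13) partially overlaps it — only the 1.38 mm² overlap (of its 27.97 mm²) is removed, clipping the outline — 1 connected region; the cylinder at (0.5, 1) does not reach this height (z outside [4, 9]); Combining (union): only that combined region is present, so the union is just that shape — 1 connected region. The outline is a single polygon with 8 vertices. Extrusion per mm of travel: 0.8 × 0.3 / (π × 0.875²) = 0.099780. Accumulating E over each segment gives final E = 0.9676.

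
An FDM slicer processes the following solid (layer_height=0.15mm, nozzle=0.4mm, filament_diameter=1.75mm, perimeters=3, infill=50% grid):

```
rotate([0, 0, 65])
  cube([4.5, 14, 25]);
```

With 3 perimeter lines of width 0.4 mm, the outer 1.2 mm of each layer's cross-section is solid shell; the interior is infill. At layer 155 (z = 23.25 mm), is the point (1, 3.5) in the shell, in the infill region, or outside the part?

At z = 23.25 mm: the cube is present — its section is the full 4.5×14 rectangle; (rotated 65° about Z; rotation is an isometry so areas/perimeters/island counts are preserved). Overall, the cross-section is a single solid region. Undo the 65° rotation: the query point maps to (3.595, 0.573) in the un-rotated model frame. The nearest boundary edge runs (0.00, 0.00)→(4.50, 0.00); distance from the point to it = 0.57 mm. The point is inside the cross-section, 0.57 mm from the nearest boundary — within the 1.2 mm shell band (3 × 0.4).

shell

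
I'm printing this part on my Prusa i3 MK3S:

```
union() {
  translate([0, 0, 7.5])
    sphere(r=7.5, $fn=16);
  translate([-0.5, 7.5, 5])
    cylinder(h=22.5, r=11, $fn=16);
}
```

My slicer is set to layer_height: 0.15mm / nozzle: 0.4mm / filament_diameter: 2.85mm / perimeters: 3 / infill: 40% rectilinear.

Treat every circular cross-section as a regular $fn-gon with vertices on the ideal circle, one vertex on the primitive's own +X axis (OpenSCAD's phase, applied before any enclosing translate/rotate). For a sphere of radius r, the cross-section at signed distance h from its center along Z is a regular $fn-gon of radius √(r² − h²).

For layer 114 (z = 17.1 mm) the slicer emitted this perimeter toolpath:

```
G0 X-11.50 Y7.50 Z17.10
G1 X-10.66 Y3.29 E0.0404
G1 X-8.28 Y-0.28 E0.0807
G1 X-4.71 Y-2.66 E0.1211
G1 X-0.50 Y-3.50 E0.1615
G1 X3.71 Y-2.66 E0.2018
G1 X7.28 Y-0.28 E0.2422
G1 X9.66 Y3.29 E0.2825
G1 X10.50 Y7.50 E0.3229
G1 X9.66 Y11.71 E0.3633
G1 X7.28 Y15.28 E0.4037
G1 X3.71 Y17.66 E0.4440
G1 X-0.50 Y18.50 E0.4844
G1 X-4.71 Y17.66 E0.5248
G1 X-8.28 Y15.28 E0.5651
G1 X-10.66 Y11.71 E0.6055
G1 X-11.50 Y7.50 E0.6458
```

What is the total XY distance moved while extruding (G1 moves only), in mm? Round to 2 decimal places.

Sum the Euclidean lengths of each G1 segment: total = 68.67 mm.

68.67 mm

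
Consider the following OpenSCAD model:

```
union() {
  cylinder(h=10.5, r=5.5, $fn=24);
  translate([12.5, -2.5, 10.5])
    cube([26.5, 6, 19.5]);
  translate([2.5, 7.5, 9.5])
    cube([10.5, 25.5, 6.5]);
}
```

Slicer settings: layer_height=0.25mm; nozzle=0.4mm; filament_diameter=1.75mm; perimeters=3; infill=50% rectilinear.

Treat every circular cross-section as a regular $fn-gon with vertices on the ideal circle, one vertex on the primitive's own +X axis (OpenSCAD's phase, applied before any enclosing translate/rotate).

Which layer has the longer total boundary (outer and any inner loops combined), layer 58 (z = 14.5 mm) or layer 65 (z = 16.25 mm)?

Layer 58 (z = 14.5): the cylinder is not intersected at this z (z outside [0, 10.5]); the 26.5×6 cube at (12.5, -2.5) contributes its full rectangle (perimeter 65.00 mm); the cube at (2.5, 7.5) is present — its section is the full 10.5×25.5 rectangle (perimeter 72.00 mm); Merging all regions: the 2 present regions are separate (no shared area or edge), so areas and boundary lengths simply add and each stays a separate island — boundary = 137.00 mm. So its perimeter = 137.00 mm. Layer 65 (z = 16.25): the cylinder is not intersected at this z (z outside [0, 10.5]); the cube at (12.5, -2.5) (footprint 26.5×6) is included at this height (perimeter 65.00 mm); the cube at (2.5, 7.5) is absent (z outside [9.5, 16]); Merging all regions: only the 26.5×6 cube at (12.5, -2.5) is present, so the union is just that shape — boundary = 65.00 mm. So its perimeter = 65.00 mm. Layer 58 is larger (137.00 vs 65.00 mm).

layer 58 (z = 14.5 mm)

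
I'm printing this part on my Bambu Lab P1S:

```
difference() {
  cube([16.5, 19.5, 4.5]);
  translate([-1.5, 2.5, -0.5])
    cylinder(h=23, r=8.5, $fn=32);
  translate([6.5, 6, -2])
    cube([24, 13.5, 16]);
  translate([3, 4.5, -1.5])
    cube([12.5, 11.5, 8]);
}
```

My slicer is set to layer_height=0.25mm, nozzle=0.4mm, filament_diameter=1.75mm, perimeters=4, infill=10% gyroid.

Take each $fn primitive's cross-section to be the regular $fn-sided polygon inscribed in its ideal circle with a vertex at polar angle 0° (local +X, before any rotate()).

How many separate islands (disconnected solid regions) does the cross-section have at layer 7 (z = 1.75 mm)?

2

At z = 1.75 mm: the cube is present — its section is the full 16.5×19.5 rectangle; the r=8.5 cylinder at (-1.5, 2.5) gives a regular 32-gon of circumradius 8.5 (constant along its height); the cube at (6.5, 6) is present — its section is the full 24×13.5 rectangle; the cube at (3, 4.5) (footprint 12.5×11.5) is included at this height; Subtracting the remaining from the first: starting from the 16.5×19.5 cube, the r=8.5 cylinder at (-1.5, 2.5) partially overlaps it — only the 60.86 mm² overlap (of its 225.52 mm²) is removed, clipping the outline; the 24×13.5 cube at (6.5, 6) partially overlaps it — only the 135.00 mm² overlap (of its 324.00 mm²) is removed, clipping the outline; the 12.5×11.5 cube at (3, 4.5) partially overlaps it — only the 41.41 mm² overlap (of its 143.75 mm²) is removed, clipping the outline — 2 connected regions. Overall, the cross-section has 2 separate islands. Island count = 2.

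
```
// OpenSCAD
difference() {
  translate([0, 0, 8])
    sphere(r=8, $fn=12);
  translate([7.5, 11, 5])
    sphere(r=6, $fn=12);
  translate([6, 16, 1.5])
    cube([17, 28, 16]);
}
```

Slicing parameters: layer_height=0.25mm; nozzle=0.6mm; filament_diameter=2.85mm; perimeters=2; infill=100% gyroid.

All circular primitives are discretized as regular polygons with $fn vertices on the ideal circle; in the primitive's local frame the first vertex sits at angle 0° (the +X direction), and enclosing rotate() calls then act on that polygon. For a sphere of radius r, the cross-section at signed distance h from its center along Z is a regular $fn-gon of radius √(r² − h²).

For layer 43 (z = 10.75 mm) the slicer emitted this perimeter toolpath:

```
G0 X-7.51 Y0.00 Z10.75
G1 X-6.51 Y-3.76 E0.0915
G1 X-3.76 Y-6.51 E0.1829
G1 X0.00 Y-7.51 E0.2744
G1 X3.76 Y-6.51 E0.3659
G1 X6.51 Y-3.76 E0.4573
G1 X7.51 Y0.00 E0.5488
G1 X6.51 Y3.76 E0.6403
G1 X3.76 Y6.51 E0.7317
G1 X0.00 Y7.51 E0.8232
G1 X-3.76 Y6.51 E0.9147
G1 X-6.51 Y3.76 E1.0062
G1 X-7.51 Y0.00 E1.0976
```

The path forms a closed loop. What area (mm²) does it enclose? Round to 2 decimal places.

169.44 mm²

Apply the shoelace formula to the sequence of (X, Y) vertices; enclosed area = 169.44 mm².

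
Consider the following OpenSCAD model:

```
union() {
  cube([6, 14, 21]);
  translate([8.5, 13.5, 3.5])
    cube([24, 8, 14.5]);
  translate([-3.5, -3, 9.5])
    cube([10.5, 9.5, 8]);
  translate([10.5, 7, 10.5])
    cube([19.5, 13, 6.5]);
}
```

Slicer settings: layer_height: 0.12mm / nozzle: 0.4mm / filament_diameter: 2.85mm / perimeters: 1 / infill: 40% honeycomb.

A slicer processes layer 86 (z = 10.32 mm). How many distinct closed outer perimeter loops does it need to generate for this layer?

At z = 10.32 mm: the 6×14 cube contributes its full rectangle; the cube at (8.5, 13.5) is present — its section is the full 24×8 rectangle; the 10.5×9.5 cube at (-3.5, -3) contributes its full rectangle; the cube at (10.5, 7) is absent (z outside [10.5, 17]); Combining (union): the regions partially overlap (shared area 39.00 mm²), so overlapping operands fuse into one piece — 2 connected regions. The result has 2 disconnected regions.

2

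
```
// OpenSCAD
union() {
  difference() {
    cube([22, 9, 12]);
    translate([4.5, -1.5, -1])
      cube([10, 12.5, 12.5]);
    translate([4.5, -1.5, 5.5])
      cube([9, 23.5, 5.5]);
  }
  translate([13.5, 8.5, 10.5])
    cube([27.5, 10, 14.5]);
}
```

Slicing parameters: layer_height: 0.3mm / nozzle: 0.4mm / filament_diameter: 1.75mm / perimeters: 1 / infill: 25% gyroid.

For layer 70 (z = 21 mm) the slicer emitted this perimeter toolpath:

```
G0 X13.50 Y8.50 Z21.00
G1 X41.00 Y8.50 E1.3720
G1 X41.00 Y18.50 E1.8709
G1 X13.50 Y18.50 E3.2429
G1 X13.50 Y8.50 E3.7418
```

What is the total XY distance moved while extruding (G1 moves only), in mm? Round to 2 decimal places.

Sum the Euclidean lengths of each G1 segment: total = 75.00 mm.

75.00 mm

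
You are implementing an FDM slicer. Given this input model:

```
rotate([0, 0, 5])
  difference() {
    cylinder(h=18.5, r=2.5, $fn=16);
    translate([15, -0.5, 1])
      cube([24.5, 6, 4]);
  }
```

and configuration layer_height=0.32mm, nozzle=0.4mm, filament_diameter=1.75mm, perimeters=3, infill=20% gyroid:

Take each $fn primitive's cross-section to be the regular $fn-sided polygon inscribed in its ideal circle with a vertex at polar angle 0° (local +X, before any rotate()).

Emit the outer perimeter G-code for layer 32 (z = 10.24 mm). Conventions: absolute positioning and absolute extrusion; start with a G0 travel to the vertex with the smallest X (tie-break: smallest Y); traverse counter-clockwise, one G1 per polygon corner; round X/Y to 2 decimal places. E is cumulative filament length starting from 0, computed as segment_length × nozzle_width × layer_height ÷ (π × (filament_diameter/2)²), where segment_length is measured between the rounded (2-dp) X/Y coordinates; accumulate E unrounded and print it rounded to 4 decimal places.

G0 X-2.49 Y-0.22 Z10.24
G1 X-2.22 Y-1.15 E0.0515
G1 X-1.61 Y-1.92 E0.1038
G1 X-0.75 Y-2.38 E0.1557
G1 X0.22 Y-2.49 E0.2077
G1 X1.15 Y-2.22 E0.2592
G1 X1.92 Y-1.61 E0.3115
G1 X2.38 Y-0.75 E0.3634
G1 X2.49 Y0.22 E0.4153
G1 X2.22 Y1.15 E0.4669
G1 X1.61 Y1.92 E0.5191
G1 X0.75 Y2.38 E0.5710
G1 X-0.22 Y2.49 E0.6230
G1 X-1.15 Y2.22 E0.6745
G1 X-1.92 Y1.61 E0.7268
G1 X-2.38 Y0.75 E0.7787
G1 X-2.49 Y-0.22 E0.8307

At z = 10.24 mm: the r=2.5 cylinder contributes a regular 16-gon of circumradius 2.5; the cube at (15, -0.5) is not intersected at this z (z outside [1, 5]); Subtracting the remaining from the first: none of the subtracted shapes is present at this height, so the r=2.5 cylinder is unchanged — 1 connected region; (rotated 5° about Z; rotation is an isometry so areas/perimeters/island counts are preserved). The outline is a single polygon with 16 vertices. Extrusion per mm of travel: 0.4 × 0.32 / (π × 0.875²) = 0.053216. Accumulating E over each segment gives final E = 0.8307.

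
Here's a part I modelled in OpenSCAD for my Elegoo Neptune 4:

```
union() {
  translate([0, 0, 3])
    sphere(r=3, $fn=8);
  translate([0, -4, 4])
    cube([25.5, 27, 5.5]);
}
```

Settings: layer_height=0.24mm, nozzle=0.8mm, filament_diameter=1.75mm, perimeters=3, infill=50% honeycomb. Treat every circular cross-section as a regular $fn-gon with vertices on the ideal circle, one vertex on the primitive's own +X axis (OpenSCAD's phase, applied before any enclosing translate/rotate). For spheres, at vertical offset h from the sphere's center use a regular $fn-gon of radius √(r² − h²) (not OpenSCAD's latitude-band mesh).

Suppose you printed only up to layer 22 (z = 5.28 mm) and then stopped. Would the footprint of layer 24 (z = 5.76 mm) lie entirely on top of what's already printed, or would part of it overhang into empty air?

entirely on top

Compare the two slices. At z = 5.28: the r=3 sphere contributes a regular 8-gon of circumradius √(3²−2.28²) = 1.950 (area = (8/2)·1.950²·sin(360°/8) = 10.75 mm²); the cube at (0, -4) is present — its section is the full 25.5×27 rectangle (area 688.50 mm²); Combining (union): the regions partially overlap — summed areas 699.25 mm² minus the doubly-counted overlap 5.38 mm² gives 693.88 mm² — area = 693.88 mm². At z = 5.76: the sphere: section is a regular 8-gon, circumradius = √(r²−h²) = √(3²−2.76²) = 1.176 (area = (8/2)·1.176²·sin(360°/8) = 3.91 mm²); the cube at (0, -4) (footprint 25.5×27) is included at this height (area 688.50 mm²); Merging all regions: the regions partially overlap — summed areas 692.41 mm² minus the doubly-counted overlap 1.96 mm² gives 690.46 mm² — area = 690.46 mm². Checking containment: the cross-section at z = 5.76 is a subset of the cross-section at z = 5.28.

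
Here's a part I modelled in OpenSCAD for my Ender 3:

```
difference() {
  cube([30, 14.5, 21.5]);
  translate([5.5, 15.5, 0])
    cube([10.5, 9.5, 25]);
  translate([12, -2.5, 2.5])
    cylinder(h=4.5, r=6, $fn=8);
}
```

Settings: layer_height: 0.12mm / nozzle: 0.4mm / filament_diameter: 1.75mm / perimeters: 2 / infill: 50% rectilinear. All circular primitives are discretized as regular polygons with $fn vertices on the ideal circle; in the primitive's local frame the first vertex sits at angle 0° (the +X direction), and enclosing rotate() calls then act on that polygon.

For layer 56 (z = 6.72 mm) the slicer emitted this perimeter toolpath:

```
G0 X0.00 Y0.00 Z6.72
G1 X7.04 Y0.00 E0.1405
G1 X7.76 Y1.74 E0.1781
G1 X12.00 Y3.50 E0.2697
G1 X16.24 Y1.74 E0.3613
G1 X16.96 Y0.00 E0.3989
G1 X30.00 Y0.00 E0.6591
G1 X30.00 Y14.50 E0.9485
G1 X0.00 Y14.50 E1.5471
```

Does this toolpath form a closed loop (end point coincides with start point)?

Start point (G0): (0.00, 0.00). End point (last G1): the path does not return to the start — open.

no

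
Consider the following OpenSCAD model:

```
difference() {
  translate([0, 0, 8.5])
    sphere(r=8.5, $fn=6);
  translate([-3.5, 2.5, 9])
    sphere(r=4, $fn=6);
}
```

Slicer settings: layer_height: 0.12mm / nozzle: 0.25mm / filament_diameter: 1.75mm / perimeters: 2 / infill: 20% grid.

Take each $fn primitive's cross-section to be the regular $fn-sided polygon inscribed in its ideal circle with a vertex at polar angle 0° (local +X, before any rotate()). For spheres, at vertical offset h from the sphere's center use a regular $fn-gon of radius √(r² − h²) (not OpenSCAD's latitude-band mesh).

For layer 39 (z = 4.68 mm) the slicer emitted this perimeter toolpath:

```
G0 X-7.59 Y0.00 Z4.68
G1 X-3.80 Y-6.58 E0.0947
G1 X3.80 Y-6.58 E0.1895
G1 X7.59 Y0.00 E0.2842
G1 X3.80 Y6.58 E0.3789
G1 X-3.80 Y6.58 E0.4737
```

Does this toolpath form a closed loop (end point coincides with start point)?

Start point (G0): (-7.59, 0.00). End point (last G1): the path does not return to the start — open.

no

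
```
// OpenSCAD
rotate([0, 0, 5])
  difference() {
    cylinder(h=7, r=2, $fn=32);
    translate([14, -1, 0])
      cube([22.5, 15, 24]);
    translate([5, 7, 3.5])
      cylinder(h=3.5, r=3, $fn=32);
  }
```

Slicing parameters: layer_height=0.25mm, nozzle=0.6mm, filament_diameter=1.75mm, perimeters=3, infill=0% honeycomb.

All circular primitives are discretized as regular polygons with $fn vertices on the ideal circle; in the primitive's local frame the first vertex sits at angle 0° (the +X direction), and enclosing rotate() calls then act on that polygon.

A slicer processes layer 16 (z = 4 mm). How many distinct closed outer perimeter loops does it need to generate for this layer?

1

At z = 4 mm: the r=2 cylinder contributes a regular 32-gon of circumradius 2; the cube at (14, -1) is present — its section is the full 22.5×15 rectangle; the r=3 cylinder at (5, 7) gives a regular 32-gon of circumradius 3 (constant along its height); Subtracting the remaining from the first: starting from the r=2 cylinder, the 22.5×15 cube at (14, -1) misses the remaining region (no effect); the r=3 cylinder at (5, 7) misses the remaining region (no effect) — 1 connected region; (whole slice rotated 5° about Z — lengths, areas and connectivity unchanged). The result has 1 disconnected region.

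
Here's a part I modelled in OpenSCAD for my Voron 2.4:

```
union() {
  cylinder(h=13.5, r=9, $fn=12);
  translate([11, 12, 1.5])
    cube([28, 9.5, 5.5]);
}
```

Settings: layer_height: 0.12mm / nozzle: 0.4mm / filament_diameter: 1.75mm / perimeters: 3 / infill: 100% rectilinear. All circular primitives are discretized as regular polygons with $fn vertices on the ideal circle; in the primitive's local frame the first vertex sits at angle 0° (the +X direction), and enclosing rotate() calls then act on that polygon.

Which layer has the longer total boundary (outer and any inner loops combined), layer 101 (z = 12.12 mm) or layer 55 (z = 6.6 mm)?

layer 55 (z = 6.6 mm)

Layer 101 (z = 12.12): the cylinder: section is a regular 12-gon, circumradius r=9 (perimeter = 2·12·9.000·sin(180°/12) = 55.90 mm); the cube at (11, 12) is not intersected at this z (z outside [1.5, 7]); Taking the union: only the r=9 cylinder is present, so the union is just that shape — boundary = 55.90 mm. So its perimeter = 55.90 mm. Layer 55 (z = 6.6): the r=9 cylinder contributes a regular 12-gon of circumradius 9 (perimeter = 2·12·9.000·sin(180°/12) = 55.90 mm); the 28×9.5 cube at (11, 12) contributes its full rectangle (perimeter 75.00 mm); Merging all regions: the 2 present regions are separate (no shared area or edge), so areas and boundary lengths simply add and each stays a separate island — boundary = 130.90 mm. So its perimeter = 130.90 mm. Layer 55 is larger (130.90 vs 55.90 mm).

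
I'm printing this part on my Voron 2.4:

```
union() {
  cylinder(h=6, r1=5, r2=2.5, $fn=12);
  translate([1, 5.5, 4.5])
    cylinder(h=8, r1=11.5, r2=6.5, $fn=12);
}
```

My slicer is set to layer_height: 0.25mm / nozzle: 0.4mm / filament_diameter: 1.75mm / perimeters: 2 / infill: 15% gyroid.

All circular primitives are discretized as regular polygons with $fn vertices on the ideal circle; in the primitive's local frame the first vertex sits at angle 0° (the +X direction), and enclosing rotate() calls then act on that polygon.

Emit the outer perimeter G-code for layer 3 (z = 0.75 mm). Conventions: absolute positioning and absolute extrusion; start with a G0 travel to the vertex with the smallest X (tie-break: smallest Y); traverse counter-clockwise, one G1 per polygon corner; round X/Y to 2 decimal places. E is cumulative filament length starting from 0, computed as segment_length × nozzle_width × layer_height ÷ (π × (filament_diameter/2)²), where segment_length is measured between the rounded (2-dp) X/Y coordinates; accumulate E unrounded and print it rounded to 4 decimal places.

G0 X-4.69 Y0.00 Z0.75
G1 X-4.06 Y-2.34 E0.1008
G1 X-2.34 Y-4.06 E0.2019
G1 X0.00 Y-4.69 E0.3026
G1 X2.34 Y-4.06 E0.4034
G1 X4.06 Y-2.34 E0.5045
G1 X4.69 Y0.00 E0.6053
G1 X4.06 Y2.34 E0.7060
G1 X2.34 Y4.06 E0.8071
G1 X0.00 Y4.69 E0.9079
G1 X-2.34 Y4.06 E1.0086
G1 X-4.06 Y2.34 E1.1098
G1 X-4.69 Y0.00 E1.2105

At z = 0.75 mm: the cone: at t=0.125 of its height the radius interpolates to r₁+(r₂−r₁)t = 4.688, giving a regular 12-gon of that circumradius; the cone at (1, 5.5) is not intersected at this z (z outside [4.5, 12.5]); Merging all regions: only the cone is present, so the union is just that shape — 1 connected region. The outline is a single polygon with 12 vertices. Extrusion per mm of travel: 0.4 × 0.25 / (π × 0.875²) = 0.041575. Accumulating E over each segment gives final E = 1.2105.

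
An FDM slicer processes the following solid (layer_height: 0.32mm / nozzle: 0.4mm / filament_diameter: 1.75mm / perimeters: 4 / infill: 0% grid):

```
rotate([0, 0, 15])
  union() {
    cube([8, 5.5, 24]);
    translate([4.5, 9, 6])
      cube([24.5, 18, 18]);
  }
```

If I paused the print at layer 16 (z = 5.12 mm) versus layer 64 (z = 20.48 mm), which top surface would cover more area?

Layer 16 (z = 5.12): the cube (footprint 8×5.5) is included at this height (area 44.00 mm²); the cube at (4.5, 9) is not intersected at this z (z outside [6, 24]); Taking the union: only the 8×5.5 cube is present, so the union is just that shape — area = 44.00 mm²; (rotated 15° about Z; rotation is an isometry so areas/perimeters/island counts are preserved). So its area = 44.00 mm². Layer 64 (z = 20.48): the 8×5.5 cube contributes its full rectangle (area 44.00 mm²); the cube at (4.5, 9) is present — its section is the full 24.5×18 rectangle (area 441.00 mm²); Taking the union: the 2 present regions are separate (no shared area or edge), so areas and boundary lengths simply add and each stays a separate island — area = 485.00 mm²; (rotated 15° about Z; rotation is an isometry so areas/perimeters/island counts are preserved). So its area = 485.00 mm². Layer 64 is larger (485.00 vs 44.00 mm²).

layer 64 (z = 20.48 mm)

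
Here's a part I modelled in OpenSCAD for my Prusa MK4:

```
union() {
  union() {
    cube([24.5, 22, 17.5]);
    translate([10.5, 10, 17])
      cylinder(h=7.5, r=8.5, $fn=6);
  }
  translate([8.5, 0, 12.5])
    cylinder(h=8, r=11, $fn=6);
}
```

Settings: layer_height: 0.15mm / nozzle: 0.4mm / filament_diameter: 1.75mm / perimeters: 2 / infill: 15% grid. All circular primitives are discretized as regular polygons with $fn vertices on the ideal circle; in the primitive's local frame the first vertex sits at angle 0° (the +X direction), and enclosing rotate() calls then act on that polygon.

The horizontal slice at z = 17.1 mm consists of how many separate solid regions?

1

At z = 17.1 mm: the 24.5×22 cube contributes its full rectangle; the cylinder at (10.5, 10): section is a regular 6-gon, circumradius r=8.5; Merging all regions: the r=8.5 cylinder at (10.5, 10) lies entirely inside the 24.5×22 cube, so the union is just the 24.5×22 cube — 1 connected region; the cylinder at (8.5, 0): section is a regular 6-gon, circumradius r=11; Merging all regions: the regions partially overlap (shared area 151.77 mm²), so overlapping operands fuse into one piece — 1 connected region. The result has 1 disconnected region.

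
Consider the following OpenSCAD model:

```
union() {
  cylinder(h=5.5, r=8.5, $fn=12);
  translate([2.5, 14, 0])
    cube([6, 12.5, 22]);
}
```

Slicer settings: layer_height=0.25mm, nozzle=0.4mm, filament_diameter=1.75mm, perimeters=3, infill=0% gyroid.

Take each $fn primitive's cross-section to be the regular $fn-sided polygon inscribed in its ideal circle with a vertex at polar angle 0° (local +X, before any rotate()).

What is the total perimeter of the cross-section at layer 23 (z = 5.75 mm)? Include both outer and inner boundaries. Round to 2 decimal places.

37.00 mm

At z = 5.75 mm: the cylinder does not reach this height (z outside [0, 5.5]); the 6×12.5 cube at (2.5, 14) contributes its full rectangle (perimeter 37.00 mm); Combining (union): only the 6×12.5 cube at (2.5, 14) is present, so the union is just that shape — boundary = 37.00 mm. Overall, the cross-section is a single solid region. Total boundary length (outer) = 37.00 mm.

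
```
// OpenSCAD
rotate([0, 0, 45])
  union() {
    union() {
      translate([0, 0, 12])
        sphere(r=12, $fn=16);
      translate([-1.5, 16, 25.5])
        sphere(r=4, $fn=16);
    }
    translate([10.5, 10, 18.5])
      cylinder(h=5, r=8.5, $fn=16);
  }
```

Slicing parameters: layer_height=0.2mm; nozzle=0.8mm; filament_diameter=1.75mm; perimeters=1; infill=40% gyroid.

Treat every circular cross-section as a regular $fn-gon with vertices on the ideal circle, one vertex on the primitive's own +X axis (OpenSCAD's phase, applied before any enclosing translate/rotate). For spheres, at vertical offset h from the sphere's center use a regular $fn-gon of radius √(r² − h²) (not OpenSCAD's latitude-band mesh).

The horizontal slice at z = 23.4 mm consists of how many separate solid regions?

At z = 23.4 mm: the r=12 sphere contributes a regular 16-gon of circumradius √(12²−11.4²) = 3.747; the sphere at (-1.5, 16): section is a regular 16-gon, circumradius = √(r²−h²) = √(4²−2.1²) = 3.404; Taking the union: the 2 present regions are separate (no shared area or edge), so areas and boundary lengths simply add and each stays a separate island — 2 connected regions; the cylinder at (10.5, 10): section is a regular 16-gon, circumradius r=8.5; Combining (union): the 2 present regions are separate (no shared area or edge), so areas and boundary lengths simply add and each stays a separate island — 3 connected regions; (rotated 45° about Z; rotation is an isometry so areas/perimeters/island counts are preserved). The result has 3 disconnected regions.

3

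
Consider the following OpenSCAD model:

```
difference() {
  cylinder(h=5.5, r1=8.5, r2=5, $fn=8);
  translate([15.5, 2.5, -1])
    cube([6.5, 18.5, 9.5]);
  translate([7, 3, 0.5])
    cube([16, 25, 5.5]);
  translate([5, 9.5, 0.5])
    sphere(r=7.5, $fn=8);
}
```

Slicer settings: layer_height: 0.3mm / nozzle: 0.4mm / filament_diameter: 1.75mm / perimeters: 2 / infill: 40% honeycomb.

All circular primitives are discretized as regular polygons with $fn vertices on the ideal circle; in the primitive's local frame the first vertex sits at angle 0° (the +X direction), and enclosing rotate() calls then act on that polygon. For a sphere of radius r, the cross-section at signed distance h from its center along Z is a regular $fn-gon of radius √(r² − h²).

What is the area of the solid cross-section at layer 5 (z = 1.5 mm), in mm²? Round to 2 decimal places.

At z = 1.5 mm: the cone contributes a regular 8-gon of circumradius 7.545 (interpolated between r1=8.5 and r2=5 at t=0.273) (area = (8/2)·7.545²·sin(360°/8) = 161.03 mm²); the cube at (15.5, 2.5) (footprint 6.5×18.5) is included at this height (area 120.25 mm²); the 16×25 cube at (7, 3) contributes its full rectangle (area 400.00 mm²); the r=7.5 sphere at (5, 9.5) slices to a regular 8-gon of circumradius 7.433 (√(r²−h²) with h=1 from center) (area = (8/2)·7.433²·sin(360°/8) = 156.27 mm²); After the difference (first − rest): starting from the cone (161.03 mm²), the 6.5×18.5 cube at (15.5, 2.5) misses the remaining region (no effect); the 16×25 cube at (7, 3) misses the remaining region (no effect); the r=7.5 sphere at (5, 9.5) partially overlaps it — only the 22.51 mm² overlap (of its 156.27 mm²) is removed, clipping the outline — area = 138.52 mm². Overall, the cross-section is a single solid region. Net area = 138.52 mm².

138.52 mm²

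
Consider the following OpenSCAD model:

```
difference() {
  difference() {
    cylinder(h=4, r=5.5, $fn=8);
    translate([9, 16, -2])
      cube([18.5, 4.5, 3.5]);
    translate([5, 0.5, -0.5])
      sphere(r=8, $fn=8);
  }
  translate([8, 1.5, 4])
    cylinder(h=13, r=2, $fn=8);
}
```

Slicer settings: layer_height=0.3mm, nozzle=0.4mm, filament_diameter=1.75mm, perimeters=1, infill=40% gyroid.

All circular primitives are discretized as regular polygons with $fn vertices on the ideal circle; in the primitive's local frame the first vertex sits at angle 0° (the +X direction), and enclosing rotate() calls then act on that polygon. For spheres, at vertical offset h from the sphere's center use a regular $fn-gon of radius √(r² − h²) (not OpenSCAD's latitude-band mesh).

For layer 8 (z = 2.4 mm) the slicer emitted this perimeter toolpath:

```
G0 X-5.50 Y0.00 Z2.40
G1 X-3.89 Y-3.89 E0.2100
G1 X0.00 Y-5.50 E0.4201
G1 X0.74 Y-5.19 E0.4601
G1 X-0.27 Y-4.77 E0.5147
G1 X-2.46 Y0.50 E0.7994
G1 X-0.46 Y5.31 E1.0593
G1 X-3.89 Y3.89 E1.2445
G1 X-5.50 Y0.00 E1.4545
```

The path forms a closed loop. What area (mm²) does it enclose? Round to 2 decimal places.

28.74 mm²

Apply the shoelace formula to the sequence of (X, Y) vertices; enclosed area = 28.74 mm².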